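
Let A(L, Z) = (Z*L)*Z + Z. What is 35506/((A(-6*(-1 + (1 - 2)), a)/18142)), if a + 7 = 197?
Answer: 322074926/216695 ≈ 1486.3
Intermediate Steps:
a = 190 (a = -7 + 197 = 190)
A(L, Z) = Z + L*Z² (A(L, Z) = (L*Z)*Z + Z = L*Z² + Z = Z + L*Z²)
35506/((A(-6*(-1 + (1 - 2)), a)/18142)) = 35506/(((190*(1 - 6*(-1 + (1 - 2))*190))/18142)) = 35506/(((190*(1 - 6*(-1 - 1)*190))*(1/18142))) = 35506/(((190*(1 - 6*(-2)*190))*(1/18142))) = 35506/(((190*(1 + 12*190))*(1/18142))) = 35506/(((190*(1 + 2280))*(1/18142))) = 35506/(((190*2281)*(1/18142))) = 35506/((433390*(1/18142))) = 35506/(216695/9071) = 35506*(9071/216695) = 322074926/216695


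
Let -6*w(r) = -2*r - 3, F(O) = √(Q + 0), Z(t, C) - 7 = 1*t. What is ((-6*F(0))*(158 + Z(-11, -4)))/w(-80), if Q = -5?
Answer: 5544*I*√5/157 ≈ 78.96*I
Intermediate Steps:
Z(t, C) = 7 + t (Z(t, C) = 7 + 1*t = 7 + t)
F(O) = I*√5 (F(O) = √(-5 + 0) = √(-5) = I*√5)
w(r) = ½ + r/3 (w(r) = -(-2*r - 3)/6 = -(-3 - 2*r)/6 = ½ + r/3)
((-6*F(0))*(158 + Z(-11, -4)))/w(-80) = ((-6*I*√5)*(158 + (7 - 11)))/(½ + (⅓)*(-80)) = ((-6*I*√5)*(158 - 4))/(½ - 80/3) = (-6*I*√5*154)/(-157/6) = -924*I*√5*(-6/157) = 5544*I*√5/157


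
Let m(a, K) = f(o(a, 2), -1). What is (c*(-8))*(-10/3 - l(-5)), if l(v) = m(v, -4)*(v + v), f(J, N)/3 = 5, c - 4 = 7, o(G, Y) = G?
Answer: -38720/3 ≈ -12907.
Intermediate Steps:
c = 11 (c = 4 + 7 = 11)
f(J, N) = 15 (f(J, N) = 3*5 = 15)
m(a, K) = 15
l(v) = 30*v (l(v) = 15*(v + v) = 15*(2*v) = 30*v)
(c*(-8))*(-10/3 - l(-5)) = (11*(-8))*(-10/3 - 30*(-5)) = -88*(-10*⅓ - 1*(-150)) = -88*(-10/3 + 150) = -88*440/3 = -38720/3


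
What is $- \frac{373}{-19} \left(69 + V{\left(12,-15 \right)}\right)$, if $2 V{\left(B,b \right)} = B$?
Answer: $\frac{27975}{19} \approx 1472.4$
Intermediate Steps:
$V{\left(B,b \right)} = \frac{B}{2}$
$- \frac{373}{-19} \left(69 + V{\left(12,-15 \right)}\right) = - \frac{373}{-19} \left(69 + \frac{1}{2} \cdot 12\right) = \left(-373\right) \left(- \frac{1}{19}\right) \left(69 + 6\right) = \frac{373}{19} \cdot 75 = \frac{27975}{19}$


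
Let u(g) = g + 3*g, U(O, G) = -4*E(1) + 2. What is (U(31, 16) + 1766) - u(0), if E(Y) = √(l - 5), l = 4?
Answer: 1768 - 4*I ≈ 1768.0 - 4.0*I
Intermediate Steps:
E(Y) = I (E(Y) = √(4 - 5) = √(-1) = I)
U(O, G) = 2 - 4*I (U(O, G) = -4*I + 2 = 2 - 4*I)
u(g) = 4*g
(U(31, 16) + 1766) - u(0) = ((2 - 4*I) + 1766) - 4*0 = (1768 - 4*I) - 1*0 = (1768 - 4*I) + 0 = 1768 - 4*I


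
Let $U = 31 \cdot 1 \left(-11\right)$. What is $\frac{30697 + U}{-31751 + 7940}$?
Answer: $- \frac{30356}{23811} \approx -1.2749$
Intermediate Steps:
$U = -341$ ($U = 31 \left(-11\right) = -341$)
$\frac{30697 + U}{-31751 + 7940} = \frac{30697 - 341}{-31751 + 7940} = \frac{30356}{-23811} = 30356 \left(- \frac{1}{23811}\right) = - \frac{30356}{23811}$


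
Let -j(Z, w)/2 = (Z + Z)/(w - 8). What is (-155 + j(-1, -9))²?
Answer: 6964321/289 ≈ 24098.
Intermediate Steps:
j(Z, w) = -4*Z/(-8 + w) (j(Z, w) = -2*(Z + Z)/(w - 8) = -2*2*Z/(-8 + w) = -4*Z/(-8 + w))
(-155 + j(-1, -9))² = (-155 - 4*(-1)/(-8 - 9))² = (-155 - 4*(-1)/(-17))² = (-155 - 4*(-1)*(-1/17))² = (-155 - 4/17)² = (-2639/17)² = 6964321/289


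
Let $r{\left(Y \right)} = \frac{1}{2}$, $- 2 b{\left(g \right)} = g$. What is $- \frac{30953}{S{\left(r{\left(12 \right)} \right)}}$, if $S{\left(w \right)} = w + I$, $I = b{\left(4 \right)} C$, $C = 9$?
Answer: $\frac{61906}{35} \approx 1768.7$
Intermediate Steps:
$b{\left(g \right)} = - \frac{g}{2}$
$r{\left(Y \right)} = \frac{1}{2}$
$I = -18$ ($I = \left(- \frac{1}{2}\right) 4 \cdot 9 = \left(-2\right) 9 = -18$)
$S{\left(w \right)} = -18 + w$ ($S{\left(w \right)} = w - 18 = -18 + w$)
$- \frac{30953}{S{\left(r{\left(12 \right)} \right)}} = - \frac{30953}{-18 + \frac{1}{2}} = - \frac{30953}{- \frac{35}{2}} = \left(-30953\right) \left(- \frac{2}{35}\right) = \frac{61906}{35}$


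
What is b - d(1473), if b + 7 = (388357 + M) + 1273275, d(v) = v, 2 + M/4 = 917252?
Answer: 5329152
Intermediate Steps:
M = 3669000 (M = -8 + 4*917252 = -8 + 3669008 = 3669000)
b = 5330625 (b = -7 + ((388357 + 3669000) + 1273275) = -7 + (4057357 + 1273275) = -7 + 5330632 = 5330625)
b - d(1473) = 5330625 - 1*1473 = 5330625 - 1473 = 5329152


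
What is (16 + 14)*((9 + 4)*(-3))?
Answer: -1170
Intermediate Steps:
(16 + 14)*((9 + 4)*(-3)) = 30*(13*(-3)) = 30*(-39) = -1170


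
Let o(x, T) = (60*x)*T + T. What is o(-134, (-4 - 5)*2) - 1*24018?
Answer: 120684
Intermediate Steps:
o(x, T) = T + 60*T*x (o(x, T) = 60*T*x + T = T + 60*T*x)
o(-134, (-4 - 5)*2) - 1*24018 = ((-4 - 5)*2)*(1 + 60*(-134)) - 1*24018 = (-9*2)*(1 - 8040) - 24018 = -18*(-8039) - 24018 = 144702 - 24018 = 120684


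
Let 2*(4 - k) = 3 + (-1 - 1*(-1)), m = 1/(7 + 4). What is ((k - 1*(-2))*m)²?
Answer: 81/484 ≈ 0.16736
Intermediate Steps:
m = 1/11 ≈ 0.090909
k = 5/2 (k = 4 - (3 + (-1 - 1*(-1)))/2 = 4 - (3 + (-1 + 1))/2 = 4 - (3 + 0)/2 = 4 - ½*3 = 4 - 3/2 = 5/2 ≈ 2.5000)
((k - 1*(-2))*m)² = ((5/2 - 1*(-2))*(1/11))² = ((5/2 + 2)*(1/11))² = ((9/2)*(1/11))² = (9/22)² = 81/484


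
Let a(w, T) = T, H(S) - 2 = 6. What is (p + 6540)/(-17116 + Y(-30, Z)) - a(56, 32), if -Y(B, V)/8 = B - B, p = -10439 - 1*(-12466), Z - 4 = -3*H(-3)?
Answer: -556279/17116 ≈ -32.501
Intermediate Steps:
H(S) = 8 (H(S) = 2 + 6 = 8)
Z = -20 (Z = 4 - 3*8 = 4 - 24 = -20)
p = 2027 (p = -10439 + 12466 = 2027)
Y(B, V) = 0 (Y(B, V) = -8*(B - B) = -8*0 = 0)
(p + 6540)/(-17116 + Y(-30, Z)) - a(56, 32) = (2027 + 6540)/(-17116 + 0) - 1*32 = 8567/(-17116) - 32 = 8567*(-1/17116) - 32 = -8567/17116 - 32 = -556279/17116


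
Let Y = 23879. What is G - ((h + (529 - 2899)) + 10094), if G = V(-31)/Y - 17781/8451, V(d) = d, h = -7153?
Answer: -38551156813/67267143 ≈ -573.11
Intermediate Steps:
G = -141618160/67267143 (G = -31/23879 - 17781/8451 = -31*1/23879 - 17781*1/8451 = -31/23879 - 5927/2817 = -141618160/67267143 ≈ -2.1053)
G - ((h + (529 - 2899)) + 10094) = -141618160/67267143 - ((-7153 + (529 - 2899)) + 10094) = -141618160/67267143 - ((-7153 - 2370) + 10094) = -141618160/67267143 - (-9523 + 10094) = -141618160/67267143 - 1*571 = -141618160/67267143 - 571 = -38551156813/67267143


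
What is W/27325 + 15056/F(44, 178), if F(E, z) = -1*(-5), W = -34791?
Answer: 82246249/27325 ≈ 3009.9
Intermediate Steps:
F(E, z) = 5
W/27325 + 15056/F(44, 178) = -34791/27325 + 15056/5 = 82246249/27325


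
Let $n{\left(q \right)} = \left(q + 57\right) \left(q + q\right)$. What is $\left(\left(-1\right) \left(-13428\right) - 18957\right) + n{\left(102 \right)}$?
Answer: $26907$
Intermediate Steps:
$n{\left(q \right)} = 2 q \left(57 + q\right)$ ($n{\left(q \right)} = \left(57 + q\right) 2 q = 2 q \left(57 + q\right)$)
$\left(\left(-1\right) \left(-13428\right) - 18957\right) + n{\left(102 \right)} = \left(\left(-1\right) \left(-13428\right) - 18957\right) + 2 \cdot 102 \left(57 + 102\right) = \left(13428 - 18957\right) + 2 \cdot 102 \cdot 159 = -5529 + 32436 = 26907$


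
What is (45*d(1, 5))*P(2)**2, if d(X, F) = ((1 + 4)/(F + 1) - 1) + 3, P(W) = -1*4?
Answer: 2040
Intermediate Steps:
P(W) = -4
d(X, F) = 2 + 5/(1 + F) (d(X, F) = (5/(1 + F) - 1) + 3 = (-1 + 5/(1 + F)) + 3 = 2 + 5/(1 + F))
(45*d(1, 5))*P(2)**2 = (45*((7 + 2*5)/(1 + 5)))*(-4)**2 = (45*((7 + 10)/6))*16 = (45*((1/6)*17))*16 = (45*(17/6))*16 = (255/2)*16 = 2040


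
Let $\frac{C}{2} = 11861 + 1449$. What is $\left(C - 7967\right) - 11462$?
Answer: $7191$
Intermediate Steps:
$C = 26620$ ($C = 2 \left(11861 + 1449\right) = 2 \cdot 13310 = 26620$)
$\left(C - 7967\right) - 11462 = \left(26620 - 7967\right) - 11462 = 18653 - 11462 = 7191$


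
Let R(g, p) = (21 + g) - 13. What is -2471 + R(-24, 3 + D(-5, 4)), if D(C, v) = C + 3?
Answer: -2487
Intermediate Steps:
D(C, v) = 3 + C
R(g, p) = 8 + g
-2471 + R(-24, 3 + D(-5, 4)) = -2471 + (8 - 24) = -2471 - 16 = -2487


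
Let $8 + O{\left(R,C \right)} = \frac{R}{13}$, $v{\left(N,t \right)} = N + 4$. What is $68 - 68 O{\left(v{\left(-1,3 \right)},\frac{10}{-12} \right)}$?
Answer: $\frac{7752}{13} \approx 596.31$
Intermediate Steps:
$v{\left(N,t \right)} = 4 + N$
$O{\left(R,C \right)} = -8 + \frac{R}{13}$
$68 - 68 O{\left(v{\left(-1,3 \right)},\frac{10}{-12} \right)} = 68 - 68 \left(-8 + \frac{4 - 1}{13}\right) = 68 - 68 \left(-8 + \frac{1}{13} \cdot 3\right) = 68 - 68 \left(-8 + \frac{3}{13}\right) = 68 - - \frac{6868}{13} = 68 + \frac{6868}{13} = \frac{7752}{13}$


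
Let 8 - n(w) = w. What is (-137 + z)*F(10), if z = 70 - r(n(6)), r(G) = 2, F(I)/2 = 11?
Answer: -1518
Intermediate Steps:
F(I) = 22 (F(I) = 2*11 = 22)
n(w) = 8 - w
z = 68 (z = 70 - 1*2 = 70 - 2 = 68)
(-137 + z)*F(10) = (-137 + 68)*22 = -69*22 = -1518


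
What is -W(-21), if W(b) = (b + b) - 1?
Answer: 43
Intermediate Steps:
W(b) = -1 + 2*b (W(b) = 2*b - 1 = -1 + 2*b)
-W(-21) = -(-1 + 2*(-21)) = -(-1 - 42) = -1*(-43) = 43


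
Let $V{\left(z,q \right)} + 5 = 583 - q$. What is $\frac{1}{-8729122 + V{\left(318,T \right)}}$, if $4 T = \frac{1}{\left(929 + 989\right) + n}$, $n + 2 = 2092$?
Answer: $- \frac{16032}{139936017409} \approx -1.1457 \cdot 10^{-7}$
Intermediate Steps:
$n = 2090$ ($n = -2 + 2092 = 2090$)
$T = \frac{1}{16032}$ ($T = \frac{1}{4 \left(\left(929 + 989\right) + 2090\right)} = \frac{1}{4 \left(1918 + 2090\right)} = \frac{1}{4 \cdot 4008} = \frac{1}{4} \cdot \frac{1}{4008} = \frac{1}{16032} \approx 6.2375 \cdot 10^{-5}$)
$V{\left(z,q \right)} = 578 - q$ ($V{\left(z,q \right)} = -5 - \left(-583 + q\right) = 578 - q$)
$\frac{1}{-8729122 + V{\left(318,T \right)}} = \frac{1}{-8729122 + \left(578 - \frac{1}{16032}\right)} = \frac{1}{-8729122 + \frac{9266495}{16032}} = \frac{1}{- \frac{139936017409}{16032}} = - \frac{16032}{139936017409}$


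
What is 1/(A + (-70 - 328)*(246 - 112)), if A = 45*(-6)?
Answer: -1/53602 ≈ -1.8656e-5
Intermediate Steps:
A = -270
1/(A + (-70 - 328)*(246 - 112)) = 1/(-270 + (-70 - 328)*(246 - 112)) = 1/(-270 - 398*134) = 1/(-270 - 53332) = 1/(-53602) = -1/53602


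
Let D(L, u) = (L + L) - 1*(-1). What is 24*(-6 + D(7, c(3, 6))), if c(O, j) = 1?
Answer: 216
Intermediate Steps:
D(L, u) = 1 + 2*L (D(L, u) = 2*L + 1 = 1 + 2*L)
24*(-6 + D(7, c(3, 6))) = 24*(-6 + (1 + 2*7)) = 24*(-6 + (1 + 14)) = 24*(-6 + 15) = 24*9 = 216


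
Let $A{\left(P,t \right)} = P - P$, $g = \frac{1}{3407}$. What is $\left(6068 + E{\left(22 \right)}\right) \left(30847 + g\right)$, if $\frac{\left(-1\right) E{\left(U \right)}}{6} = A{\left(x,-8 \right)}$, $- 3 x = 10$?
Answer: $\frac{637720889640}{3407} \approx 1.8718 \cdot 10^{8}$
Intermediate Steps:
$g = \frac{1}{3407} \approx 0.00029351$
$x = - \frac{10}{3}$ ($x = \left(- \frac{1}{3}\right) 10 = - \frac{10}{3} \approx -3.3333$)
$A{\left(P,t \right)} = 0$
$E{\left(U \right)} = 0$ ($E{\left(U \right)} = \left(-6\right) 0 = 0$)
$\left(6068 + E{\left(22 \right)}\right) \left(30847 + g\right) = \left(6068 + 0\right) \left(30847 + \frac{1}{3407}\right) = 6068 \cdot \frac{105095730}{3407} = \frac{637720889640}{3407}$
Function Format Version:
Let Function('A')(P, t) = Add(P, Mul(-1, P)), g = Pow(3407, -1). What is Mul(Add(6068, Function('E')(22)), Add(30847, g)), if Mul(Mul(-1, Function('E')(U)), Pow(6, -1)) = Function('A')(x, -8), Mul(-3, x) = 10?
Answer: Rational(637720889640, 3407) ≈ 1.8718e+8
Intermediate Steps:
g = Rational(1, 3407) ≈ 0.00029351
x = Rational(-10, 3) (x = Mul(Rational(-1, 3), 10) = Rational(-10, 3) ≈ -3.3333)
Function('A')(P, t) = 0
Function('E')(U) = 0 (Function('E')(U) = Mul(-6, 0) = 0)
Mul(Add(6068, Function('E')(22)), Add(30847, g)) = Mul(Add(6068, 0), Add(30847, Rational(1, 3407))) = Mul(6068, Rational(105095730, 3407)) = Rational(637720889640, 3407)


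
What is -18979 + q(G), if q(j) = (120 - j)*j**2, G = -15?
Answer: 11396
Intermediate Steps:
q(j) = j**2*(120 - j)
-18979 + q(G) = -18979 + (-15)**2*(120 - 1*(-15)) = -18979 + 225*(120 + 15) = -18979 + 225*135 = -18979 + 30375 = 11396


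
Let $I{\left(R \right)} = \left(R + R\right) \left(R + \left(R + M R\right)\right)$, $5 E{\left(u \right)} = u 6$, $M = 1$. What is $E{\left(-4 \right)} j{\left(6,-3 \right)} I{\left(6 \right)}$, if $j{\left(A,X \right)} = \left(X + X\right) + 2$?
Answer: $\frac{20736}{5} \approx 4147.2$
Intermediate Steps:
$E{\left(u \right)} = \frac{6 u}{5}$ ($E{\left(u \right)} = \frac{u 6}{5} = \frac{6 u}{5}$)
$I{\left(R \right)} = 6 R^{2}$ ($I{\left(R \right)} = \left(R + R\right) \left(R + \left(R + 1 R\right)\right) = 2 R \left(R + \left(R + R\right)\right) = 2 R \left(R + 2 R\right) = 2 R 3 R = 6 R^{2}$)
$j{\left(A,X \right)} = 2 + 2 X$ ($j{\left(A,X \right)} = 2 X + 2 = 2 + 2 X$)
$E{\left(-4 \right)} j{\left(6,-3 \right)} I{\left(6 \right)} = \frac{6}{5} \left(-4\right) \left(2 + 2 \left(-3\right)\right) 6 \cdot 6^{2} = - \frac{24 \left(2 - 6\right)}{5} \cdot 6 \cdot 36 = \left(- \frac{24}{5}\right) \left(-4\right) 216 = \frac{96}{5} \cdot 216 = \frac{20736}{5}$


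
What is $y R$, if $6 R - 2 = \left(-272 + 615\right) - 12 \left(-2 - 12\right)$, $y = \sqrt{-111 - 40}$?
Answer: $\frac{171 i \sqrt{151}}{2} \approx 1050.6 i$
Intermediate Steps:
$y = i \sqrt{151}$ ($y = \sqrt{-151} = i \sqrt{151} \approx 12.288 i$)
$R = \frac{171}{2}$ ($R = \frac{1}{3} + \frac{\left(-272 + 615\right) - 12 \left(-2 - 12\right)}{6} = \frac{1}{3} + \frac{343 - -168}{6} = \frac{1}{3} + \frac{343 + 168}{6} = \frac{1}{3} + \frac{1}{6} \cdot 511 = \frac{1}{3} + \frac{511}{6} = \frac{171}{2} \approx 85.5$)
$y R = i \sqrt{151} \cdot \frac{171}{2} = \frac{171 i \sqrt{151}}{2}$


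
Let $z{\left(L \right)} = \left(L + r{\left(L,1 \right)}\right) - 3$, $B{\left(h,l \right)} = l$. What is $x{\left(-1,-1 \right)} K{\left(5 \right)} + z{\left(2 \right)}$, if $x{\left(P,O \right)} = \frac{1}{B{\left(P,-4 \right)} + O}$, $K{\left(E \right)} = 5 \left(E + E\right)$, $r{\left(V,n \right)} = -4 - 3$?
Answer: $-18$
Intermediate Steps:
$r{\left(V,n \right)} = -7$ ($r{\left(V,n \right)} = -4 - 3 = -7$)
$K{\left(E \right)} = 10 E$ ($K{\left(E \right)} = 5 \cdot 2 E = 10 E$)
$x{\left(P,O \right)} = \frac{1}{-4 + O}$
$z{\left(L \right)} = -10 + L$ ($z{\left(L \right)} = \left(L - 7\right) - 3 = \left(-7 + L\right) - 3 = -10 + L$)
$x{\left(-1,-1 \right)} K{\left(5 \right)} + z{\left(2 \right)} = \frac{10 \cdot 5}{-4 - 1} + \left(-10 + 2\right) = \frac{1}{-5} \cdot 50 - 8 = \left(- \frac{1}{5}\right) 50 - 8 = -10 - 8 = -18$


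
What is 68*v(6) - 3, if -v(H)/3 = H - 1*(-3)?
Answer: -1839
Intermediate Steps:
v(H) = -9 - 3*H (v(H) = -3*(H - 1*(-3)) = -3*(H + 3) = -3*(3 + H) = -9 - 3*H)
68*v(6) - 3 = 68*(-9 - 3*6) - 3 = 68*(-9 - 18) - 3 = 68*(-27) - 3 = -1836 - 3 = -1839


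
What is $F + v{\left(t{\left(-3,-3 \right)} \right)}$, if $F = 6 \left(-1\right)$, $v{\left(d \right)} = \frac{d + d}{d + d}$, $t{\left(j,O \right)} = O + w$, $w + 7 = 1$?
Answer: $-5$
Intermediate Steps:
$w = -6$ ($w = -7 + 1 = -6$)
$t{\left(j,O \right)} = -6 + O$ ($t{\left(j,O \right)} = O - 6 = -6 + O$)
$v{\left(d \right)} = 1$ ($v{\left(d \right)} = \frac{2 d}{2 d} = 2 d \frac{1}{2 d} = 1$)
$F = -6$
$F + v{\left(t{\left(-3,-3 \right)} \right)} = -6 + 1 = -5$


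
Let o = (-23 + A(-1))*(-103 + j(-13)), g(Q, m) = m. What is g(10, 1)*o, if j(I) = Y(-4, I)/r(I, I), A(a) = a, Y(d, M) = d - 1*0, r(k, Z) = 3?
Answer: 2504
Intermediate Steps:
Y(d, M) = d (Y(d, M) = d + 0 = d)
j(I) = -4/3
o = 2504 (o = (-23 - 1)*(-103 - 4/3) = -24*(-313/3) = 2504)
g(10, 1)*o = 1*2504 = 2504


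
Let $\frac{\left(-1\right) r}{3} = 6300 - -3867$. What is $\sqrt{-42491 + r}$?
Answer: $4 i \sqrt{4562} \approx 270.17 i$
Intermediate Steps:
$r = -30501$ ($r = - 3 \left(6300 - -3867\right) = - 3 \left(6300 + 3867\right) = \left(-3\right) 10167 = -30501$)
$\sqrt{-42491 + r} = \sqrt{-42491 - 30501} = \sqrt{-72992} = 4 i \sqrt{4562}$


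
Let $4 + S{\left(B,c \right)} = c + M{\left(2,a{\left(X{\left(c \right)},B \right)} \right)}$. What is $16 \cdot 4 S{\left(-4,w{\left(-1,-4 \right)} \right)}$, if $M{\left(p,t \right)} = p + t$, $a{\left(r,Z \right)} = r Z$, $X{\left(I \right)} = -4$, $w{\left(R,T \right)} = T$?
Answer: $640$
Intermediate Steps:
$a{\left(r,Z \right)} = Z r$
$S{\left(B,c \right)} = -2 + c - 4 B$ ($S{\left(B,c \right)} = -4 + \left(c + \left(2 + B \left(-4\right)\right)\right) = -4 - \left(-2 - c + 4 B\right) = -4 + \left(2 + c - 4 B\right) = -2 + c - 4 B$)
$16 \cdot 4 S{\left(-4,w{\left(-1,-4 \right)} \right)} = 16 \cdot 4 \left(-2 - 4 - -16\right) = 64 \left(-2 - 4 + 16\right) = 64 \cdot 10 = 640$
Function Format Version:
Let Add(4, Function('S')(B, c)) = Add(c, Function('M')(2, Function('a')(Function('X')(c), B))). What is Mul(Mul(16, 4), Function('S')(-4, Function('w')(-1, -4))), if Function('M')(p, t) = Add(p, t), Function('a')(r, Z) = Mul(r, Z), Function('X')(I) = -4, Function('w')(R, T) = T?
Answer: 640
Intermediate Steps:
Function('a')(r, Z) = Mul(Z, r)
Function('S')(B, c) = Add(-2, c, Mul(-4, B)) (Function('S')(B, c) = Add(-4, Add(c, Add(2, Mul(B, -4)))) = Add(-4, Add(c, Add(2, Mul(-4, B)))) = Add(-4, Add(2, c, Mul(-4, B))) = Add(-2, c, Mul(-4, B)))
Mul(Mul(16, 4), Function('S')(-4, Function('w')(-1, -4))) = Mul(Mul(16, 4), Add(-2, -4, Mul(-4, -4))) = Mul(64, Add(-2, -4, 16)) = Mul(64, 10) = 640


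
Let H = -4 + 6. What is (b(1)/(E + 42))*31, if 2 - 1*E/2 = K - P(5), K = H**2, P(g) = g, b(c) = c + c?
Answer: 31/24 ≈ 1.2917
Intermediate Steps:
b(c) = 2*c
H = 2
K = 4 (K = 2**2 = 4)
E = 6 (E = 4 - 2*(4 - 1*5) = 4 - 2*(4 - 5) = 4 - 2*(-1) = 4 + 2 = 6)
(b(1)/(E + 42))*31 = ((2*1)/(6 + 42))*31 = (2/48)*31 = (2*(1/48))*31 = (1/24)*31 = 31/24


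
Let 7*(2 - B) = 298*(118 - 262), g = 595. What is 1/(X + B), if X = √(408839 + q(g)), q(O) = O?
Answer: 150241/911289605 - 49*√409434/1822579210 ≈ 0.00014766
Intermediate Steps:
X = √409434 (X = √(408839 + 595) = √409434 ≈ 639.87)
B = 42926/7 (B = 2 - 298*(118 - 262)/7 = 2 - 298*(-144)/7 = 2 - ⅐*(-42912) = 2 + 42912/7 = 42926/7 ≈ 6132.3)
1/(X + B) = 1/(√409434 + 42926/7) = 1/(42926/7 + √409434)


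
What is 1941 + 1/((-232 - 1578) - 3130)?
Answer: 9588539/4940 ≈ 1941.0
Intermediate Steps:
1941 + 1/((-232 - 1578) - 3130) = 1941 + 1/(-1810 - 3130) = 1941 + 1/(-4940) = 1941 - 1/4940 = 9588539/4940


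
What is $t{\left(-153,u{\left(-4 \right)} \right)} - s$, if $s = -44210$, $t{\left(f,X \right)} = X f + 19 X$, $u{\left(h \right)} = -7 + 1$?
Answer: $45014$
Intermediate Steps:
$u{\left(h \right)} = -6$
$t{\left(f,X \right)} = 19 X + X f$
$t{\left(-153,u{\left(-4 \right)} \right)} - s = - 6 \left(19 - 153\right) - -44210 = \left(-6\right) \left(-134\right) + 44210 = 804 + 44210 = 45014$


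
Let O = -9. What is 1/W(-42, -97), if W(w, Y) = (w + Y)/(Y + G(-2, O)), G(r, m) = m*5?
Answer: 142/139 ≈ 1.0216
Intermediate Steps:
G(r, m) = 5*m
W(w, Y) = (Y + w)/(-45 + Y) (W(w, Y) = (w + Y)/(Y + 5*(-9)) = (Y + w)/(Y - 45) = (Y + w)/(-45 + Y))
1/W(-42, -97) = 1/((-97 - 42)/(-45 - 97)) = 1/(-139/(-142)) = 1/(-1/142*(-139)) = 1/(139/142) = 142/139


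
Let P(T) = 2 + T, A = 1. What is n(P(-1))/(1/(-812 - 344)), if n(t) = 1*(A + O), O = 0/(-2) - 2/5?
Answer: -3468/5 ≈ -693.60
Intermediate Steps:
O = -⅖ (O = 0*(-½) - 2*⅕ = 0 - ⅖ = -⅖ ≈ -0.40000)
n(t) = ⅗ (n(t) = 1*(1 - ⅖) = 1*(⅗) = ⅗)
n(P(-1))/(1/(-812 - 344)) = 3/(5*(1/(-812 - 344))) = 3/(5*(1/(-1156))) = 3/(5*(-1/1156)) = (⅗)*(-1156) = -3468/5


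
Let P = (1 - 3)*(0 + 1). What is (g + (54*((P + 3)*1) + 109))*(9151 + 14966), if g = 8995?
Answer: 220863486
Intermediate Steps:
P = -2 (P = -2*1 = -2)
(g + (54*((P + 3)*1) + 109))*(9151 + 14966) = (8995 + (54*((-2 + 3)*1) + 109))*(9151 + 14966) = (8995 + (54*(1*1) + 109))*24117 = (8995 + (54*1 + 109))*24117 = (8995 + (54 + 109))*24117 = (8995 + 163)*24117 = 9158*24117 = 220863486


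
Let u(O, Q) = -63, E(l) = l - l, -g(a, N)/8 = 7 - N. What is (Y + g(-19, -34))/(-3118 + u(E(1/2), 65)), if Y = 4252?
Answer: -3924/3181 ≈ -1.2336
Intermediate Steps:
g(a, N) = -56 + 8*N (g(a, N) = -8*(7 - N) = -56 + 8*N)
E(l) = 0
(Y + g(-19, -34))/(-3118 + u(E(1/2), 65)) = (4252 + (-56 + 8*(-34)))/(-3118 - 63) = (4252 + (-56 - 272))/(-3181) = (4252 - 328)*(-1/3181) = 3924*(-1/3181) = -3924/3181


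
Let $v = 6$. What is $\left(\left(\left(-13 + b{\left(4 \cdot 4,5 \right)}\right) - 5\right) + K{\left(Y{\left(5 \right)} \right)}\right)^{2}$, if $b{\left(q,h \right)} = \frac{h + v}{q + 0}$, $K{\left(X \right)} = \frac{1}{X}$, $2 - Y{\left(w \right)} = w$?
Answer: $\frac{717409}{2304} \approx 311.38$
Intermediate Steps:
$Y{\left(w \right)} = 2 - w$
$b{\left(q,h \right)} = \frac{6 + h}{q}$ ($b{\left(q,h \right)} = \frac{h + 6}{q + 0} = \frac{6 + h}{q}$)
$\left(\left(\left(-13 + b{\left(4 \cdot 4,5 \right)}\right) - 5\right) + K{\left(Y{\left(5 \right)} \right)}\right)^{2} = \left(\left(\left(-13 + \frac{6 + 5}{4 \cdot 4}\right) - 5\right) + \frac{1}{2 - 5}\right)^{2} = \left(\left(\left(-13 + \frac{1}{16} \cdot 11\right) - 5\right) + \frac{1}{2 - 5}\right)^{2} = \left(\left(\left(-13 + \frac{1}{16} \cdot 11\right) - 5\right) + \frac{1}{-3}\right)^{2} = \left(\left(\left(-13 + \frac{11}{16}\right) - 5\right) - \frac{1}{3}\right)^{2} = \left(\left(- \frac{197}{16} - 5\right) - \frac{1}{3}\right)^{2} = \left(- \frac{277}{16} - \frac{1}{3}\right)^{2} = \left(- \frac{847}{48}\right)^{2} = \frac{717409}{2304}$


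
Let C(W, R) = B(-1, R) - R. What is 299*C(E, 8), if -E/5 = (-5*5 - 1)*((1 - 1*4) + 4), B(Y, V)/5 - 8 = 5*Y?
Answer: 2093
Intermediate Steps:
B(Y, V) = 40 + 25*Y (B(Y, V) = 40 + 5*(5*Y) = 40 + 25*Y)
E = 130 (E = -5*(-5*5 - 1)*((1 - 1*4) + 4) = -5*(-25 - 1)*((1 - 4) + 4) = -(-130)*(-3 + 4) = -(-130) = -5*(-26) = 130)
C(W, R) = 15 - R (C(W, R) = (40 + 25*(-1)) - R = (40 - 25) - R = 15 - R)
299*C(E, 8) = 299*(15 - 1*8) = 299*(15 - 8) = 299*7 = 2093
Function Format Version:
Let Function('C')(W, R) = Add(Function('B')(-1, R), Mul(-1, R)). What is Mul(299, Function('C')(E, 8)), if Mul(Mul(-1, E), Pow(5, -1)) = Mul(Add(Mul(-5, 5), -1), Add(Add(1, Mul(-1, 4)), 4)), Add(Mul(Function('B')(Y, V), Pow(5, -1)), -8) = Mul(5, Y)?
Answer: 2093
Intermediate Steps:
Function('B')(Y, V) = Add(40, Mul(25, Y)) (Function('B')(Y, V) = Add(40, Mul(5, Mul(5, Y))) = Add(40, Mul(25, Y)))
E = 130 (E = Mul(-5, Mul(Add(Mul(-5, 5), -1), Add(Add(1, Mul(-1, 4)), 4))) = Mul(-5, Mul(Add(-25, -1), Add(Add(1, -4), 4))) = Mul(-5, Mul(-26, Add(-3, 4))) = Mul(-5, Mul(-26, 1)) = Mul(-5, -26) = 130)
Function('C')(W, R) = Add(15, Mul(-1, R)) (Function('C')(W, R) = Add(Add(40, Mul(25, -1)), Mul(-1, R)) = Add(Add(40, -25), Mul(-1, R)) = Add(15, Mul(-1, R)))
Mul(299, Function('C')(E, 8)) = Mul(299, Add(15, Mul(-1, 8))) = Mul(299, Add(15, -8)) = Mul(299, 7) = 2093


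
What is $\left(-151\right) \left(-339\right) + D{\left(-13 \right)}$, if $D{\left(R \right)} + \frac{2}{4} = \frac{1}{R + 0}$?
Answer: $\frac{1330899}{26} \approx 51188.0$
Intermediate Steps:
$D{\left(R \right)} = - \frac{1}{2} + \frac{1}{R}$ ($D{\left(R \right)} = - \frac{1}{2} + \frac{1}{R + 0} = - \frac{1}{2} + \frac{1}{R}$)
$\left(-151\right) \left(-339\right) + D{\left(-13 \right)} = \left(-151\right) \left(-339\right) + \frac{2 - -13}{2 \left(-13\right)} = 51189 + \frac{1}{2} \left(- \frac{1}{13}\right) \left(2 + 13\right) = 51189 + \frac{1}{2} \left(- \frac{1}{13}\right) 15 = 51189 - \frac{15}{26} = \frac{1330899}{26}$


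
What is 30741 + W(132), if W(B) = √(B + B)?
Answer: 30741 + 2*√66 ≈ 30757.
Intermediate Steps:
W(B) = √2*√B (W(B) = √(2*B) = √2*√B)
30741 + W(132) = 30741 + √2*√132 = 30741 + √2*(2*√33) = 30741 + 2*√66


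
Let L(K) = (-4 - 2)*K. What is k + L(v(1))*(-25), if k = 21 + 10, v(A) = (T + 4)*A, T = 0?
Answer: 631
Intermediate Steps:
v(A) = 4*A (v(A) = (0 + 4)*A = 4*A)
k = 31
L(K) = -6*K
k + L(v(1))*(-25) = 31 - 24*(-25) = 31 + 600 = 631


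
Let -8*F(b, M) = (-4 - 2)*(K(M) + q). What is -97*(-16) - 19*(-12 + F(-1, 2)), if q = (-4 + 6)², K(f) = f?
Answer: 3389/2 ≈ 1694.5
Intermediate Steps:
q = 4 (q = 2² = 4)
F(b, M) = 3 + 3*M/4 (F(b, M) = -(-4 - 2)*(M + 4)/8 = -(-3)*(4 + M)/4 = -(-24 - 6*M)/8 = 3 + 3*M/4)
-97*(-16) - 19*(-12 + F(-1, 2)) = -97*(-16) - 19*(-12 + (3 + (¾)*2)) = 1552 - 19*(-12 + (3 + 3/2)) = 1552 - 19*(-12 + 9/2) = 1552 - 19*(-15/2) = 1552 + 285/2 = 3389/2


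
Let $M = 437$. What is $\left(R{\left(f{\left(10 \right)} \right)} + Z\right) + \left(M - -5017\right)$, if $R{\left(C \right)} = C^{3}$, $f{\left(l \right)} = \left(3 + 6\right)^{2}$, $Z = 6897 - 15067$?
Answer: $528725$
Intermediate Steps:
$Z = -8170$ ($Z = 6897 - 15067 = -8170$)
$f{\left(l \right)} = 81$ ($f{\left(l \right)} = 9^{2} = 81$)
$\left(R{\left(f{\left(10 \right)} \right)} + Z\right) + \left(M - -5017\right) = \left(81^{3} - 8170\right) + \left(437 - -5017\right) = \left(531441 - 8170\right) + \left(437 + 5017\right) = 523271 + 5454 = 528725$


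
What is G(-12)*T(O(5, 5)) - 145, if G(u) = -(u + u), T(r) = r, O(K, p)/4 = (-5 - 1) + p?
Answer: -241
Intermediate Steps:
O(K, p) = -24 + 4*p (O(K, p) = 4*((-5 - 1) + p) = 4*(-6 + p) = -24 + 4*p)
G(u) = -2*u
G(-12)*T(O(5, 5)) - 145 = (-2*(-12))*(-24 + 4*5) - 145 = 24*(-24 + 20) - 145 = 24*(-4) - 145 = -96 - 145 = -241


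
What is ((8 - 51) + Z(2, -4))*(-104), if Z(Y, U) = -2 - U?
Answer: 4264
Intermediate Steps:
((8 - 51) + Z(2, -4))*(-104) = ((8 - 51) + (-2 - 1*(-4)))*(-104) = (-43 + (-2 + 4))*(-104) = (-43 + 2)*(-104) = -41*(-104) = 4264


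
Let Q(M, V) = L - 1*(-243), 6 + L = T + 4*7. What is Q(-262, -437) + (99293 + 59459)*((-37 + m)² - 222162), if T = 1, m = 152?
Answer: -33169166358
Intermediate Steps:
L = 23 (L = -6 + (1 + 4*7) = -6 + (1 + 28) = -6 + 29 = 23)
Q(M, V) = 266 (Q(M, V) = 23 - 1*(-243) = 23 + 243 = 266)
Q(-262, -437) + (99293 + 59459)*((-37 + m)² - 222162) = 266 + (99293 + 59459)*((-37 + 152)² - 222162) = 266 + 158752*(115² - 222162) = 266 + 158752*(13225 - 222162) = 266 + 158752*(-208937) = 266 - 33169166624 = -33169166358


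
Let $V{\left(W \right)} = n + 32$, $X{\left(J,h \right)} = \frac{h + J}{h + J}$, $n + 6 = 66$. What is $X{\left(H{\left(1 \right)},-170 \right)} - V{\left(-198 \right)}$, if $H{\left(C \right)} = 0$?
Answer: $-91$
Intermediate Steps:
$n = 60$ ($n = -6 + 66 = 60$)
$X{\left(J,h \right)} = 1$ ($X{\left(J,h \right)} = \frac{J + h}{J + h} = 1$)
$V{\left(W \right)} = 92$ ($V{\left(W \right)} = 60 + 32 = 92$)
$X{\left(H{\left(1 \right)},-170 \right)} - V{\left(-198 \right)} = 1 - 92 = -91$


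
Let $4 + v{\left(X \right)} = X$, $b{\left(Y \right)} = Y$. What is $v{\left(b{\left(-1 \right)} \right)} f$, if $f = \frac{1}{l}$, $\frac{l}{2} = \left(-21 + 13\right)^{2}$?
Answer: $- \frac{5}{128} \approx -0.039063$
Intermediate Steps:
$v{\left(X \right)} = -4 + X$
$l = 128$ ($l = 2 \left(-21 + 13\right)^{2} = 2 \left(-8\right)^{2} = 2 \cdot 64 = 128$)
$f = \frac{1}{128} \approx 0.0078125$
$v{\left(b{\left(-1 \right)} \right)} f = \left(-4 - 1\right) \frac{1}{128} = \left(-5\right) \frac{1}{128} = - \frac{5}{128}$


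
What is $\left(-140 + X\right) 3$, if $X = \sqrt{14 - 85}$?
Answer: $-420 + 3 i \sqrt{71} \approx -420.0 + 25.278 i$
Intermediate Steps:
$X = i \sqrt{71}$ ($X = \sqrt{14 - 85} = \sqrt{-71} = i \sqrt{71} \approx 8.4261 i$)
$\left(-140 + X\right) 3 = \left(-140 + i \sqrt{71}\right) 3 = -420 + 3 i \sqrt{71}$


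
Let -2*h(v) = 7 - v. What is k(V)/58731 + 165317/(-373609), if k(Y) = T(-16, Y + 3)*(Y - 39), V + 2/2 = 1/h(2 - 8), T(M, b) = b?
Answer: -548513634805/1236090233417 ≈ -0.44375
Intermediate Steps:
h(v) = -7/2 + v/2 (h(v) = -(7 - v)/2 = -7/2 + v/2)
V = -15/13 (V = -1 + 1/(-7/2 + (2 - 8)/2) = -1 + 1/(-7/2 + (½)*(-6)) = -1 + 1/(-7/2 - 3) = -1 + 1/(-13/2) = -1 - 2/13 = -15/13 ≈ -1.1538)
k(Y) = (-39 + Y)*(3 + Y) (k(Y) = (Y + 3)*(Y - 39) = (3 + Y)*(-39 + Y) = (-39 + Y)*(3 + Y))
k(V)/58731 + 165317/(-373609) = ((-39 - 15/13)*(3 - 15/13))/58731 + 165317/(-373609) = -522/13*24/13*(1/58731) + 165317*(-1/373609) = -12528/169*1/58731 - 165317/373609 = -4176/3308513 - 165317/373609 = -548513634805/1236090233417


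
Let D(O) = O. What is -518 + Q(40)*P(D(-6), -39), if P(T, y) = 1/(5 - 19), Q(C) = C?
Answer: -3646/7 ≈ -520.86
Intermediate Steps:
P(T, y) = -1/14 (P(T, y) = 1/(-14) = -1/14)
-518 + Q(40)*P(D(-6), -39) = -518 + 40*(-1/14) = -518 - 20/7 = -3646/7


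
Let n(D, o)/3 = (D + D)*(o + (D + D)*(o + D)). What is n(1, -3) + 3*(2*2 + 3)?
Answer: -21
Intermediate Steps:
n(D, o) = 6*D*(o + 2*D*(D + o)) (n(D, o) = 3*((D + D)*(o + (D + D)*(o + D))) = 3*((2*D)*(o + (2*D)*(D + o))) = 3*((2*D)*(o + 2*D*(D + o))) = 3*(2*D*(o + 2*D*(D + o))) = 6*D*(o + 2*D*(D + o)))
n(1, -3) + 3*(2*2 + 3) = 6*1*(-3 + 2*1**2 + 2*1*(-3)) + 3*(2*2 + 3) = 6*1*(-3 + 2*1 - 6) + 3*(4 + 3) = 6*1*(-3 + 2 - 6) + 3*7 = 6*1*(-7) + 21 = -42 + 21 = -21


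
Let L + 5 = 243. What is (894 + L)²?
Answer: 1281424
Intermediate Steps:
L = 238 (L = -5 + 243 = 238)
(894 + L)² = (894 + 238)² = 1132² = 1281424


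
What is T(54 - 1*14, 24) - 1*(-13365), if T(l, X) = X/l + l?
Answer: 67028/5 ≈ 13406.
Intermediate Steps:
T(l, X) = l + X/l (T(l, X) = X/l + l = l + X/l)
T(54 - 1*14, 24) - 1*(-13365) = ((54 - 1*14) + 24/(54 - 1*14)) - 1*(-13365) = ((54 - 14) + 24/(54 - 14)) + 13365 = (40 + 24/40) + 13365 = (40 + 24*(1/40)) + 13365 = (40 + 3/5) + 13365 = 203/5 + 13365 = 67028/5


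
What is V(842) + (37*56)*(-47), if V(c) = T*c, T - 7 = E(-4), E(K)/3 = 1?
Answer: -88964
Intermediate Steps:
E(K) = 3 (E(K) = 3*1 = 3)
T = 10 (T = 7 + 3 = 10)
V(c) = 10*c
V(842) + (37*56)*(-47) = 10*842 + (37*56)*(-47) = 8420 + 2072*(-47) = 8420 - 97384 = -88964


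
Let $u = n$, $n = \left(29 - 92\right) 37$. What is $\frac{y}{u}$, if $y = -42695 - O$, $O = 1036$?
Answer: $\frac{4859}{259} \approx 18.761$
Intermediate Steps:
$n = -2331$ ($n = \left(-63\right) 37 = -2331$)
$y = -43731$ ($y = -42695 - 1036 = -43731$)
$u = -2331$
$\frac{y}{u} = - \frac{43731}{-2331} = \left(-43731\right) \left(- \frac{1}{2331}\right) = \frac{4859}{259}$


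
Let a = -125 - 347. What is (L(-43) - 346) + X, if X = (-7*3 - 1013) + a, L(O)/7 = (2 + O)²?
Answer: 9915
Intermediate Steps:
L(O) = 7*(2 + O)²
a = -472
X = -1506 (X = (-7*3 - 1013) - 472 = (-21 - 1013) - 472 = -1034 - 472 = -1506)
(L(-43) - 346) + X = (7*(2 - 43)² - 346) - 1506 = (7*(-41)² - 346) - 1506 = (7*1681 - 346) - 1506 = (11767 - 346) - 1506 = 11421 - 1506 = 9915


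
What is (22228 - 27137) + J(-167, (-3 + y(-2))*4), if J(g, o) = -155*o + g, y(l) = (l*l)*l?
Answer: 1744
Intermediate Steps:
y(l) = l³ (y(l) = l²*l = l³)
J(g, o) = g - 155*o
(22228 - 27137) + J(-167, (-3 + y(-2))*4) = (22228 - 27137) + (-167 - 155*(-3 + (-2)³)*4) = -4909 + (-167 - 155*(-3 - 8)*4) = -4909 + (-167 - (-1705)*4) = -4909 + (-167 - 155*(-44)) = -4909 + (-167 + 6820) = -4909 + 6653 = 1744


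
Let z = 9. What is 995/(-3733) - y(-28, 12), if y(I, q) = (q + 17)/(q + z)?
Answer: -129152/78393 ≈ -1.6475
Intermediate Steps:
y(I, q) = (17 + q)/(9 + q) (y(I, q) = (q + 17)/(q + 9) = (17 + q)/(9 + q))
995/(-3733) - y(-28, 12) = 995/(-3733) - (17 + 12)/(9 + 12) = 995*(-1/3733) - 29/21 = -995/3733 - 29/21 = -129152/78393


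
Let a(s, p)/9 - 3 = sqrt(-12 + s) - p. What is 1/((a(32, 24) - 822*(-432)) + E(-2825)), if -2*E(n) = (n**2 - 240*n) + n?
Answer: -794597/3156921961721 - 18*sqrt(5)/15784609808605 ≈ -2.5170e-7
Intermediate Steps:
E(n) = -n**2/2 + 239*n/2 (E(n) = -((n**2 - 240*n) + n)/2 = -(n**2 - 239*n)/2 = -n**2/2 + 239*n/2)
a(s, p) = 27 - 9*p + 9*sqrt(-12 + s) (a(s, p) = 27 + 9*(sqrt(-12 + s) - p) = 27 + (-9*p + 9*sqrt(-12 + s)) = 27 - 9*p + 9*sqrt(-12 + s))
1/((a(32, 24) - 822*(-432)) + E(-2825)) = 1/(((27 - 9*24 + 9*sqrt(-12 + 32)) - 822*(-432)) + (1/2)*(-2825)*(239 - 1*(-2825))) = 1/(((27 - 216 + 9*sqrt(20)) + 355104) + (1/2)*(-2825)*(239 + 2825)) = 1/(((27 - 216 + 9*(2*sqrt(5))) + 355104) + (1/2)*(-2825)*3064) = 1/(((27 - 216 + 18*sqrt(5)) + 355104) - 4327900) = 1/(((-189 + 18*sqrt(5)) + 355104) - 4327900) = 1/((354915 + 18*sqrt(5)) - 4327900) = 1/(-3972985 + 18*sqrt(5))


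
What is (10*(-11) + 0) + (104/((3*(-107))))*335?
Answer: -70150/321 ≈ -218.54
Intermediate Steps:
(10*(-11) + 0) + (104/((3*(-107))))*335 = (-110 + 0) + (104/(-321))*335 = -110 + (104*(-1/321))*335 = -110 - 104/321*335 = -110 - 34840/321 = -70150/321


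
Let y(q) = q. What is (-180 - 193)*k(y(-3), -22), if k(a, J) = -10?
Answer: 3730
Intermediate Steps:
(-180 - 193)*k(y(-3), -22) = (-180 - 193)*(-10) = -373*(-10) = 3730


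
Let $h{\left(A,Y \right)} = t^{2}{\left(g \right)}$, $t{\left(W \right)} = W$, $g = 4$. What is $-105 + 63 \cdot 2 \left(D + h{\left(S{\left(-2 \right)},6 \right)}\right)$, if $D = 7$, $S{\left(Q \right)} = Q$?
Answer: $2793$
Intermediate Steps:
$h{\left(A,Y \right)} = 16$ ($h{\left(A,Y \right)} = 4^{2} = 16$)
$-105 + 63 \cdot 2 \left(D + h{\left(S{\left(-2 \right)},6 \right)}\right) = -105 + 63 \cdot 2 \left(7 + 16\right) = -105 + 63 \cdot 2 \cdot 23 = -105 + 63 \cdot 46 = -105 + 2898 = 2793$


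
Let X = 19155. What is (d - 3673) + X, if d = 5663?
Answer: 21145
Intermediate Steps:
(d - 3673) + X = (5663 - 3673) + 19155 = 1990 + 19155 = 21145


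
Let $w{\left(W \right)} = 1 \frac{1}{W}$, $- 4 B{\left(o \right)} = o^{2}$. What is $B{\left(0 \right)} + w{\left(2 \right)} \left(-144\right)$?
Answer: $-72$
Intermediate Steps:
$B{\left(o \right)} = - \frac{o^{2}}{4}$
$w{\left(W \right)} = \frac{1}{W}$
$B{\left(0 \right)} + w{\left(2 \right)} \left(-144\right) = - \frac{0^{2}}{4} + \frac{1}{2} \left(-144\right) = \left(- \frac{1}{4}\right) 0 + \frac{1}{2} \left(-144\right) = 0 - 72 = -72$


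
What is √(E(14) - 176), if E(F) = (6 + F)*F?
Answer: 2*√26 ≈ 10.198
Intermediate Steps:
E(F) = F*(6 + F)
√(E(14) - 176) = √(14*(6 + 14) - 176) = √(14*20 - 176) = √(280 - 176) = √104 = 2*√26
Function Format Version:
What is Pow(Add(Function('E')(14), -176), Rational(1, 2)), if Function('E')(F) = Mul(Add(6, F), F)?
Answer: Mul(2, Pow(26, Rational(1, 2))) ≈ 10.198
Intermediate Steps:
Function('E')(F) = Mul(F, Add(6, F))
Pow(Add(Function('E')(14), -176), Rational(1, 2)) = Pow(Add(Mul(14, Add(6, 14)), -176), Rational(1, 2)) = Pow(Add(Mul(14, 20), -176), Rational(1, 2)) = Pow(Add(280, -176), Rational(1, 2)) = Pow(104, Rational(1, 2)) = Mul(2, Pow(26, Rational(1, 2)))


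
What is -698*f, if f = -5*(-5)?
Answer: -17450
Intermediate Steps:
f = 25
-698*f = -698*25 = -17450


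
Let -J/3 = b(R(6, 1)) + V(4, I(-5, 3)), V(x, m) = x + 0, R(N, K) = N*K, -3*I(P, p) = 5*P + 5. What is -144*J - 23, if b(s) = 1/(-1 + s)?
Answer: 8957/5 ≈ 1791.4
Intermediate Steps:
I(P, p) = -5/3 - 5*P/3 (I(P, p) = -(5*P + 5)/3 = -(5 + 5*P)/3 = -5/3 - 5*P/3)
R(N, K) = K*N
V(x, m) = x
J = -63/5 (J = -3*(1/(-1 + 1*6) + 4) = -3*(1/(-1 + 6) + 4) = -3*(1/5 + 4) = -3*21/5 = -63/5 ≈ -12.600)
-144*J - 23 = -144*(-63/5) - 23 = 9072/5 - 23 = 8957/5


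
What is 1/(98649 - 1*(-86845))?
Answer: 1/185494 ≈ 5.3910e-6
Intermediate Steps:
1/(98649 - 1*(-86845)) = 1/(98649 + 86845) = 1/185494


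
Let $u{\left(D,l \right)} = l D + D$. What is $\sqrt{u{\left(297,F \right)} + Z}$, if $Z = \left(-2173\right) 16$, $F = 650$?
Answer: $\sqrt{158579} \approx 398.22$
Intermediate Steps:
$u{\left(D,l \right)} = D + D l$ ($u{\left(D,l \right)} = D l + D = D + D l$)
$Z = -34768$
$\sqrt{u{\left(297,F \right)} + Z} = \sqrt{297 \left(1 + 650\right) - 34768} = \sqrt{297 \cdot 651 - 34768} = \sqrt{193347 - 34768} = \sqrt{158579}$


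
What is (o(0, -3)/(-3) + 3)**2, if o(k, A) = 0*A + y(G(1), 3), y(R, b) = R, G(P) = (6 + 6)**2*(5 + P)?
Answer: 81225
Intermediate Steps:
G(P) = 720 + 144*P (G(P) = 12**2*(5 + P) = 144*(5 + P) = 720 + 144*P)
o(k, A) = 864 (o(k, A) = 0*A + (720 + 144*1) = 0 + (720 + 144) = 0 + 864 = 864)
(o(0, -3)/(-3) + 3)**2 = (864/(-3) + 3)**2 = (864*(-1/3) + 3)**2 = (-288 + 3)**2 = (-285)**2 = 81225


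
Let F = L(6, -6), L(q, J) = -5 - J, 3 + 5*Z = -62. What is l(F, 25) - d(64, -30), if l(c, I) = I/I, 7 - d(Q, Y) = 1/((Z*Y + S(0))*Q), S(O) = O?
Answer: -149759/24960 ≈ -6.0000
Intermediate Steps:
Z = -13 (Z = -⅗ + (⅕)*(-62) = -⅗ - 62/5 = -13)
F = 1 (F = -5 - 1*(-6) = -5 + 6 = 1)
d(Q, Y) = 7 + 1/(13*Q*Y) (d(Q, Y) = 7 - 1/((-13*Y + 0)*Q) = 7 - 1/((-13*Y)*Q) = 7 - 1/((-13*Q*Y)) = 7 - (-1)/(13*Q*Y) = 7 + 1/(13*Q*Y))
l(c, I) = 1
l(F, 25) - d(64, -30) = 1 - (7 + (1/13)/(64*(-30))) = 1 - (7 + (1/13)*(1/64)*(-1/30)) = 1 - (7 - 1/24960) = 1 - 1*174719/24960 = 1 - 174719/24960 = -149759/24960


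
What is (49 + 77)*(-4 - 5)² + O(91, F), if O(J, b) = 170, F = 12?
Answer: 10376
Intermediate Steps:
(49 + 77)*(-4 - 5)² + O(91, F) = (49 + 77)*(-4 - 5)² + 170 = 126*(-9)² + 170 = 126*81 + 170 = 10206 + 170 = 10376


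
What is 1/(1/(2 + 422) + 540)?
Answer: 424/228961 ≈ 0.0018518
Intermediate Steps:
1/(1/(2 + 422) + 540) = 1/(1/424 + 540) = 1/(228961/424) = 424/228961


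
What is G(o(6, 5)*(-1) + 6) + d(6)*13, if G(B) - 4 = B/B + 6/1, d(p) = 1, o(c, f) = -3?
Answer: 24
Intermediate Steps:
G(B) = 11 (G(B) = 4 + (B/B + 6/1) = 4 + (1 + 6*1) = 4 + (1 + 6) = 4 + 7 = 11)
G(o(6, 5)*(-1) + 6) + d(6)*13 = 11 + 1*13 = 11 + 13 = 24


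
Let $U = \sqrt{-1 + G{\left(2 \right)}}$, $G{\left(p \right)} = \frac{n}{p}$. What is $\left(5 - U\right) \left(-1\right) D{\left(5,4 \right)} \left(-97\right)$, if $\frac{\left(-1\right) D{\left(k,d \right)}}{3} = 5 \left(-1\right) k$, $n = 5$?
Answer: $36375 - \frac{7275 \sqrt{6}}{2} \approx 27465.0$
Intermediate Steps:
$D{\left(k,d \right)} = 15 k$ ($D{\left(k,d \right)} = - 3 \cdot 5 \left(-1\right) k = - 3 \left(- 5 k\right) = 15 k$)
$G{\left(p \right)} = \frac{5}{p}$
$U = \frac{\sqrt{6}}{2}$ ($U = \sqrt{-1 + \frac{5}{2}} = \sqrt{\frac{3}{2}} = \frac{\sqrt{6}}{2} \approx 1.2247$)
$\left(5 - U\right) \left(-1\right) D{\left(5,4 \right)} \left(-97\right) = \left(5 - \frac{\sqrt{6}}{2}\right) \left(-1\right) 15 \cdot 5 \left(-97\right) = \left(5 - \frac{\sqrt{6}}{2}\right) \left(-1\right) 75 \left(-97\right) = \left(-5 + \frac{\sqrt{6}}{2}\right) 75 \left(-97\right) = \left(-375 + \frac{75 \sqrt{6}}{2}\right) \left(-97\right) = 36375 - \frac{7275 \sqrt{6}}{2}$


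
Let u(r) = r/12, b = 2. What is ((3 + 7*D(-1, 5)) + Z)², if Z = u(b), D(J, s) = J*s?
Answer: 36481/36 ≈ 1013.4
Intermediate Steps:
u(r) = r/12 (u(r) = r*(1/12) = r/12)
Z = ⅙ (Z = (1/12)*2 = ⅙ ≈ 0.16667)
((3 + 7*D(-1, 5)) + Z)² = ((3 + 7*(-1*5)) + ⅙)² = ((3 + 7*(-5)) + ⅙)² = ((3 - 35) + ⅙)² = (-32 + ⅙)² = (-191/6)² = 36481/36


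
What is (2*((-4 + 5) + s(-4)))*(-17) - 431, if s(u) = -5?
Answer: -295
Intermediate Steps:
(2*((-4 + 5) + s(-4)))*(-17) - 431 = (2*((-4 + 5) - 5))*(-17) - 431 = (2*(1 - 5))*(-17) - 431 = (2*(-4))*(-17) - 431 = -8*(-17) - 431 = 136 - 431 = -295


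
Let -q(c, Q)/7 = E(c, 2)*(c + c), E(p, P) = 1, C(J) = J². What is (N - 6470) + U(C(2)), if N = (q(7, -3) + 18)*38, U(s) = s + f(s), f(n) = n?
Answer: -9502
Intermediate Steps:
U(s) = 2*s (U(s) = s + s = 2*s)
q(c, Q) = -14*c (q(c, Q) = -7*(c + c) = -7*2*c = -14*c)
N = -3040 (N = (-14*7 + 18)*38 = (-98 + 18)*38 = -80*38 = -3040)
(N - 6470) + U(C(2)) = (-3040 - 6470) + 2*2² = -9510 + 2*4 = -9510 + 8 = -9502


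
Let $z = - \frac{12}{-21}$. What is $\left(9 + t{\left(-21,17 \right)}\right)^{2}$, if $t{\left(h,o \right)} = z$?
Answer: $\frac{4489}{49} \approx 91.612$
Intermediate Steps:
$z = \frac{4}{7}$ ($z = \left(-12\right) \left(- \frac{1}{21}\right) = \frac{4}{7} \approx 0.57143$)
$t{\left(h,o \right)} = \frac{4}{7}$
$\left(9 + t{\left(-21,17 \right)}\right)^{2} = \left(9 + \frac{4}{7}\right)^{2} = \left(\frac{67}{7}\right)^{2} = \frac{4489}{49}$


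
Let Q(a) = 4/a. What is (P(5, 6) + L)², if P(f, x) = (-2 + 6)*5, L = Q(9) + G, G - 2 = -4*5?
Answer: 484/81 ≈ 5.9753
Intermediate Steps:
G = -18 (G = 2 - 4*5 = 2 - 20 = -18)
L = -158/9 (L = 4/9 - 18 = -158/9 ≈ -17.556)
P(f, x) = 20 (P(f, x) = 4*5 = 20)
(P(5, 6) + L)² = (20 - 158/9)² = (22/9)² = 484/81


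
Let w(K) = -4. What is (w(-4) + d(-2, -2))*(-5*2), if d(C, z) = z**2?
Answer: 0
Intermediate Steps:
(w(-4) + d(-2, -2))*(-5*2) = (-4 + (-2)**2)*(-5*2) = (-4 + 4)*(-10) = 0*(-10) = 0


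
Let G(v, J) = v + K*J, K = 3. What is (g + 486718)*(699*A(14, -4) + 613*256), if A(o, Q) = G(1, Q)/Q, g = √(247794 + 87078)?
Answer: 154630551959/2 + 1906203*√9302/2 ≈ 7.7407e+10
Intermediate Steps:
g = 6*√9302 (g = √334872 = 6*√9302 ≈ 578.68)
G(v, J) = v + 3*J
A(o, Q) = (1 + 3*Q)/Q
(g + 486718)*(699*A(14, -4) + 613*256) = (6*√9302 + 486718)*(699*(3 + 1/(-4)) + 613*256) = (486718 + 6*√9302)*(699*(3 - ¼) + 156928) = (486718 + 6*√9302)*(699*(11/4) + 156928) = (486718 + 6*√9302)*(7689/4 + 156928) = (486718 + 6*√9302)*(635401/4) = 154630551959/2 + 1906203*√9302/2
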